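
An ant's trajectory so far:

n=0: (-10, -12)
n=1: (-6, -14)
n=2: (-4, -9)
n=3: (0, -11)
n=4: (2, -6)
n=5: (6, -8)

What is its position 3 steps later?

(14, 0)

Step-to-step displacements: (+4, -2), (+2, +5), (+4, -2), (+2, +5), (+4, -2) — a repeating cycle of length 2.
step 6: apply (+2, +5) → (8, -3)
step 7: apply (+4, -2) → (12, -5)
step 8: apply (+2, +5) → (14, 0)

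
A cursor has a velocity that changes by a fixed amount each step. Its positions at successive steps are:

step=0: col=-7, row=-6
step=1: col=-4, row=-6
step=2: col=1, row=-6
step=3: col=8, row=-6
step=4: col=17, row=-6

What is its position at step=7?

First differences are (+3, +0), (+5, +0), (+7, +0), (+9, +0); their common second difference is (+2, +0) (constant acceleration).
step 5: col=17, row=-6 + (+11, +0) → col=28, row=-6
step 6: col=28, row=-6 + (+13, +0) → col=41, row=-6
step 7: col=41, row=-6 + (+15, +0) → col=56, row=-6

col=56, row=-6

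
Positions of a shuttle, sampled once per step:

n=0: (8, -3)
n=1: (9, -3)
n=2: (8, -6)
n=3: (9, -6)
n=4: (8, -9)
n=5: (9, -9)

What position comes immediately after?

(8, -12)

The moves between consecutive positions are (+1, +0), (-1, -3), (+1, +0), (-1, -3), (+1, +0); they repeat the 2-cycle [(+1, +0), (-1, -3)].
step 6: apply (-1, -3) → (8, -12)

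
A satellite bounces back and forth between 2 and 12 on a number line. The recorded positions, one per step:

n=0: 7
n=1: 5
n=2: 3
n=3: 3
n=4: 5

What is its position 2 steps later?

9

The value travels 2 per step and bounces off the walls at 2 and 12.
  step 5: 5 → 7
  step 6: 7 → 9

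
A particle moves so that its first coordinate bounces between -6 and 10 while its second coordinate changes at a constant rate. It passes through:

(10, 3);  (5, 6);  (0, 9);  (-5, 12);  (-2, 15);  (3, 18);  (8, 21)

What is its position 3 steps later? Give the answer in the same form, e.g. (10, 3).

(-3, 30)

The first coordinate reflects between -6 and 10, moving 5 per step.
  step 7: 8 → 7
  step 8: 7 → 2
  step 9: 2 → -3
The second coordinate changes by +3 each step: at step 9 it is 30.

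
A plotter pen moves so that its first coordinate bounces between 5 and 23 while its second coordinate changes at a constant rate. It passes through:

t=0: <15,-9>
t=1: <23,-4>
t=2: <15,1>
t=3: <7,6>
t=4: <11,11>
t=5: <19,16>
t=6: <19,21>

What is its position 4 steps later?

<23,41>

The first coordinate reflects between 5 and 23, moving 8 per step.
  step 7: 19 → 11
  step 8: 11 → 7
  step 9: 7 → 15
  step 10: 15 → 23
The second coordinate changes by +5 each step: at step 10 it is 41.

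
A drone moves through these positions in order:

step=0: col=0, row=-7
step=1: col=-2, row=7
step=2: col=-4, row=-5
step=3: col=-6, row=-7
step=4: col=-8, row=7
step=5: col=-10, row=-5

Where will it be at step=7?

col=-14, row=7

The col coordinate changes by -2 each step, so at step 7 it is 0 + 7·(-2) = -14.
The row coordinate repeats the cycle [-7, 7, -5] with period 3; step 7 mod 3 = 1, giving 7.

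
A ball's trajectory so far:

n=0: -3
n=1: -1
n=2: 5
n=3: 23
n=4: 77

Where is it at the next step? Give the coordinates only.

The jumps are +2, +6, +18, +54 — a geometric progression with ratio 3.
step 5: 77 + 162 → 239

239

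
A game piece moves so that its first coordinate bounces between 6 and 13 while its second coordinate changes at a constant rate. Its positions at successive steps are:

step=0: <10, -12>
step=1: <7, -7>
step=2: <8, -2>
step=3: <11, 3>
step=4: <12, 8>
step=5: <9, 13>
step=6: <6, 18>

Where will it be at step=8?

The first coordinate reflects between 6 and 13, moving 3 per step.
  step 7: 6 → 9
  step 8: 9 → 12
The second coordinate changes by +5 each step: at step 8 it is 28.

<12, 28>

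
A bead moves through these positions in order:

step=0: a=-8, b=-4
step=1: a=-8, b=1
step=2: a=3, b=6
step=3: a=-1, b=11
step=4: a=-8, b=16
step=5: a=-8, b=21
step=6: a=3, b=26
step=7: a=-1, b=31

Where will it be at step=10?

The a coordinate repeats the cycle [-8, -8, 3, -1] with period 4; step 10 mod 4 = 2, giving 3.
The b coordinate changes by +5 each step, so at step 10 it is -4 + 10·(5) = 46.

a=3, b=46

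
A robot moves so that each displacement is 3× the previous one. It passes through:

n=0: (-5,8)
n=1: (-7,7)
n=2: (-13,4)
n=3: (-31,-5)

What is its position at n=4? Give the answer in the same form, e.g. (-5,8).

The jumps are (-2,-1), (-6,-3), (-18,-9) — a geometric progression with ratio 3.
step 4: (-31,-5) + (-54,-27) → (-85,-32)

(-85,-32)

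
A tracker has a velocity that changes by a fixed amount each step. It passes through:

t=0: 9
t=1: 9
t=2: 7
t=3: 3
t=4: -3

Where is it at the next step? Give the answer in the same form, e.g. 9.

-11

First differences are +0, -2, -4, -6; their common second difference is -2 (constant acceleration).
step 5: -3 − 8 → -11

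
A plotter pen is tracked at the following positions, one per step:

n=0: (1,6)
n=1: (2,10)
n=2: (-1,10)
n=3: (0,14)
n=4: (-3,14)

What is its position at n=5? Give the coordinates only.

(-2,18)

The moves between consecutive positions are (+1,+4), (-3,+0), (+1,+4), (-3,+0); they repeat the 2-cycle [(+1,+4), (-3,+0)].
step 5: apply (+1,+4) → (-2,18)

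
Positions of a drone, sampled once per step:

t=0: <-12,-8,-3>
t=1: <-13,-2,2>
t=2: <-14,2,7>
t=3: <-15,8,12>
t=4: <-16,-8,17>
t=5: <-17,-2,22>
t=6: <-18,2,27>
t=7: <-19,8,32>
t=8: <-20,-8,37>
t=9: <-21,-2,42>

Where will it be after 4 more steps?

The first coordinate changes by -1 each step, so at step 13 it is -12 + 13·(-1) = -25.
The second coordinate repeats the cycle [-8, -2, 2, 8] with period 4; step 13 mod 4 = 1, giving -2.
The third coordinate changes by +5 each step, so at step 13 it is -3 + 13·(5) = 62.

<-25,-2,62>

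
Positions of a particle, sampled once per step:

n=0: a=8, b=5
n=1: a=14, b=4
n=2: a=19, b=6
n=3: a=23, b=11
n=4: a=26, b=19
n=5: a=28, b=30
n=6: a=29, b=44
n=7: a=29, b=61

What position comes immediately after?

a=28, b=81

First differences are (+6, -1), (+5, +2), (+4, +5), (+3, +8), (+2, +11), (+1, +14), (+0, +17); their common second difference is (-1, +3) (constant acceleration).
step 8: a=29, b=61 + (-1, +20) → a=28, b=81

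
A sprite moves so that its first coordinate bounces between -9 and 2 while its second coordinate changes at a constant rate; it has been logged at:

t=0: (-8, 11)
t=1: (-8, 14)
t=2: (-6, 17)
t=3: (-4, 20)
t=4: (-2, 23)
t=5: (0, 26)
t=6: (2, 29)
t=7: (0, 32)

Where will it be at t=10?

(-6, 41)

The first coordinate travels 2 per step and bounces off the walls at -9 and 2.
  step 8: 0 → -2
  step 9: -2 → -4
  step 10: -4 → -6
The second coordinate changes by +3 each step: at step 10 it is 41.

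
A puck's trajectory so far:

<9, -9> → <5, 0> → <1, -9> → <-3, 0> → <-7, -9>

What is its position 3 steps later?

First: linear, -4 per step → -19 at step 7.
Second: cycles through -9, 0 every 2 steps. Step 7 lands at position 1 of the cycle → 0.

<-19, 0>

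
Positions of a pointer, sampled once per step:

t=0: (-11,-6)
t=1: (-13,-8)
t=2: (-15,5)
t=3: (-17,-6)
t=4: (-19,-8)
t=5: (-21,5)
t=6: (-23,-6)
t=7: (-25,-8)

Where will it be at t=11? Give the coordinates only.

(-33,5)

First: linear, -2 per step → -33 at step 11.
Second: cycles through -6, -8, 5 every 3 steps. Step 11 lands at position 2 of the cycle → 5.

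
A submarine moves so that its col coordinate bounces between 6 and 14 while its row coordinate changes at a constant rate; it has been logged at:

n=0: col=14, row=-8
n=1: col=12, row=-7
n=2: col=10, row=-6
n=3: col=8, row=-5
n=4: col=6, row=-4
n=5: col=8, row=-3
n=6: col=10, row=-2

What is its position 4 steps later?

col=10, row=2

The col coordinate reflects between 6 and 14, moving 2 per step.
  step 7: 10 → 12
  step 8: 12 → 14
  step 9: 14 → 12
  step 10: 12 → 10
The row coordinate changes by +1 each step: at step 10 it is 2.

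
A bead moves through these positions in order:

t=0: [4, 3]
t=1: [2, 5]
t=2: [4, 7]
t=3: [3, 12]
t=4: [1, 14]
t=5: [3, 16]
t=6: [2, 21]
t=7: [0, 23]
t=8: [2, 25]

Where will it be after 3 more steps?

The moves between consecutive positions are [-2, +2], [+2, +2], [-1, +5], [-2, +2], [+2, +2], [-1, +5], [-2, +2], [+2, +2]; they repeat the 3-cycle [[-2, +2], [+2, +2], [-1, +5]].
step 9: apply [-1, +5] → [1, 30]
step 10: apply [-2, +2] → [-1, 32]
step 11: apply [+2, +2] → [1, 34]

[1, 34]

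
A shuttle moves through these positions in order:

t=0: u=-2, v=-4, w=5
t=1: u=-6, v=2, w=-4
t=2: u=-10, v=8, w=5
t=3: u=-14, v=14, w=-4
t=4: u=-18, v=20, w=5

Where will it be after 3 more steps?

u=-30, v=38, w=-4

U: linear, -4 per step → -30 at step 7.
V: linear, +6 per step → 38 at step 7.
W: cycles through 5, -4 every 2 steps. Step 7 lands at position 1 of the cycle → -4.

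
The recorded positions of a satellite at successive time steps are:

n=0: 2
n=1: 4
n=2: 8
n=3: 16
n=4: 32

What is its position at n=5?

Step-to-step displacements: +2, +4, +8, +16; each is 2× the previous.
step 5: 32 + 32 → 64

64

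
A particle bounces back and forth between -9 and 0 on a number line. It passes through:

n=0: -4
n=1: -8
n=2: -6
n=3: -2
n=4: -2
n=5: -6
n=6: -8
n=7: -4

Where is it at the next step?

0

The value reflects between -9 and 0, moving 4 per step.
  step 8: -4 → 0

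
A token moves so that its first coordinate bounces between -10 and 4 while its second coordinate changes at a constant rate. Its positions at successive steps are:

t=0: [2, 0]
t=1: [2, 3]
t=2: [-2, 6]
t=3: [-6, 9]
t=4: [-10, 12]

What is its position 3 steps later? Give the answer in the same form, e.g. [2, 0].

The first coordinate travels 4 per step and bounces off the walls at -10 and 4.
  step 5: -10 → -6
  step 6: -6 → -2
  step 7: -2 → 2
The second coordinate changes by +3 each step: at step 7 it is 21.

[2, 21]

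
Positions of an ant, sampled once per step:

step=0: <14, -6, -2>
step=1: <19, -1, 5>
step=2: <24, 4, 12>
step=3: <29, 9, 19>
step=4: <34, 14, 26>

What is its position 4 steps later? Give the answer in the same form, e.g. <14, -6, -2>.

<54, 34, 54>

Each step adds <+5, +5, +7> to the position.
step 5: <34, 14, 26> + <+5, +5, +7> → <39, 19, 33>
step 6: <39, 19, 33> + <+5, +5, +7> → <44, 24, 40>
step 7: <44, 24, 40> + <+5, +5, +7> → <49, 29, 47>
step 8: <49, 29, 47> + <+5, +5, +7> → <54, 34, 54>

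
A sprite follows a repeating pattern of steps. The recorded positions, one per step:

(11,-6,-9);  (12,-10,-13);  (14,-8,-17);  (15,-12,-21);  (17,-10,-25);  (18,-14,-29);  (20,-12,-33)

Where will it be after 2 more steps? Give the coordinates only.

(23,-14,-41)

Differencing gives (+1,-4,-4), (+2,+2,-4), (+1,-4,-4), (+2,+2,-4), (+1,-4,-4), (+2,+2,-4). This is the pattern (+1,-4,-4), (+2,+2,-4) repeated.
step 7: apply (+1,-4,-4) → (21,-16,-37)
step 8: apply (+2,+2,-4) → (23,-14,-41)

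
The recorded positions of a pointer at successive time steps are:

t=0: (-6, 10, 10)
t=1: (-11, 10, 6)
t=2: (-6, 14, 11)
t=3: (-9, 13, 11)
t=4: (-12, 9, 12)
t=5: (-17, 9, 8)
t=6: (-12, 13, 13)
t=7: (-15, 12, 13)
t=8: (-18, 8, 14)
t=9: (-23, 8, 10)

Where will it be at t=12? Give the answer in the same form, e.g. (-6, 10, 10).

(-24, 7, 16)

Differencing gives (-5, +0, -4), (+5, +4, +5), (-3, -1, +0), (-3, -4, +1), (-5, +0, -4), (+5, +4, +5), (-3, -1, +0), (-3, -4, +1), (-5, +0, -4). This is the pattern (-5, +0, -4), (+5, +4, +5), (-3, -1, +0), (-3, -4, +1) repeated.
step 10: apply (+5, +4, +5) → (-18, 12, 15)
step 11: apply (-3, -1, +0) → (-21, 11, 15)
step 12: apply (-3, -4, +1) → (-24, 7, 16)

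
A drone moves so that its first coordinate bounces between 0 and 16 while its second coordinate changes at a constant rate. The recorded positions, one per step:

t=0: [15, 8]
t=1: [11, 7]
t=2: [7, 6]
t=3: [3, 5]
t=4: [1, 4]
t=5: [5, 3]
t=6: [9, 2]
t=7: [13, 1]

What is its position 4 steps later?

The first coordinate reflects between 0 and 16, moving 4 per step.
  step 8: 13 → 15
  step 9: 15 → 11
  step 10: 11 → 7
  step 11: 7 → 3
The second coordinate changes by -1 each step: at step 11 it is -3.

[3, -3]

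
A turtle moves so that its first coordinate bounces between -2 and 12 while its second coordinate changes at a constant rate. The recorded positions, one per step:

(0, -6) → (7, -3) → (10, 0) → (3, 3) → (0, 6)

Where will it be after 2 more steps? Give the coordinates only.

The first coordinate reflects between -2 and 12, moving 7 per step.
  step 5: 0 → 7
  step 6: 7 → 10
The second coordinate changes by +3 each step: at step 6 it is 12.

(10, 12)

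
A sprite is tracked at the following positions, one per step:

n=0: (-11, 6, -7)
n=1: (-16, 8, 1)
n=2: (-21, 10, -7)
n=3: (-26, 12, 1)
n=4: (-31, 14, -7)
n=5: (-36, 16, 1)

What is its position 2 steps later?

The first coordinate changes by -5 each step, so at step 7 it is -11 + 7·(-5) = -46.
The second coordinate changes by +2 each step, so at step 7 it is 6 + 7·(2) = 20.
The third coordinate repeats the cycle [-7, 1] with period 2; step 7 mod 2 = 1, giving 1.

(-46, 20, 1)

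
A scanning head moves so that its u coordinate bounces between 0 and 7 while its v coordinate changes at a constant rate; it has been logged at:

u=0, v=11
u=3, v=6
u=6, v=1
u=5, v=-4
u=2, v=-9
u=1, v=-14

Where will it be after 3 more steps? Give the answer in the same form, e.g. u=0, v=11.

u=4, v=-29

The u coordinate reflects between 0 and 7, moving 3 per step.
  step 6: 1 → 4
  step 7: 4 → 7
  step 8: 7 → 4
The v coordinate changes by -5 each step: at step 8 it is -29.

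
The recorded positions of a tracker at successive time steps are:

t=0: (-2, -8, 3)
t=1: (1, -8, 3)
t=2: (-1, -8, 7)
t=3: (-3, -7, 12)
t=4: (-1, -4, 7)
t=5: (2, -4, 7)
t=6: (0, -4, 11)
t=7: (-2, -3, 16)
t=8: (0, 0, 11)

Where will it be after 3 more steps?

(-1, 1, 20)

The moves between consecutive positions are (+3, +0, +0), (-2, +0, +4), (-2, +1, +5), (+2, +3, -5), (+3, +0, +0), (-2, +0, +4), (-2, +1, +5), (+2, +3, -5); they repeat the 4-cycle [(+3, +0, +0), (-2, +0, +4), (-2, +1, +5), (+2, +3, -5)].
step 9: apply (+3, +0, +0) → (3, 0, 11)
step 10: apply (-2, +0, +4) → (1, 0, 15)
step 11: apply (-2, +1, +5) → (-1, 1, 20)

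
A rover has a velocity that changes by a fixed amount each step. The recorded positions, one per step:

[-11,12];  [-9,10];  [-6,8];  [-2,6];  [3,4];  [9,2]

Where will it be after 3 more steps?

Taking differences between consecutive positions: [+2,-2], [+3,-2], [+4,-2], [+5,-2], [+6,-2]. These grow by [+1,+0] each step.
step 6: [9,2] + [+7,-2] → [16,0]
step 7: [16,0] + [+8,-2] → [24,-2]
step 8: [24,-2] + [+9,-2] → [33,-4]

[33,-4]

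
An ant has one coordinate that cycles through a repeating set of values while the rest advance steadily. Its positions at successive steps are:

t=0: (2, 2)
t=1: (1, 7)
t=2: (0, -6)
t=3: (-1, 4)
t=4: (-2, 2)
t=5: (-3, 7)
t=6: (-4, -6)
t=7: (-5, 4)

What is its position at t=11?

(-9, 4)

First: linear, -1 per step → -9 at step 11.
Second: cycles through 2, 7, -6, 4 every 4 steps. Step 11 lands at position 3 of the cycle → 4.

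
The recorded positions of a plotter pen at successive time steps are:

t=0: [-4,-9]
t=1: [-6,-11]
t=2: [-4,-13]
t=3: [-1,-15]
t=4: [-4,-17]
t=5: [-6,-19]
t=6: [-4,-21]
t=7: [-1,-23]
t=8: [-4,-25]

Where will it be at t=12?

[-4,-33]

First: cycles through -4, -6, -4, -1 every 4 steps. Step 12 lands at position 0 of the cycle → -4.
Second: linear, -2 per step → -33 at step 12.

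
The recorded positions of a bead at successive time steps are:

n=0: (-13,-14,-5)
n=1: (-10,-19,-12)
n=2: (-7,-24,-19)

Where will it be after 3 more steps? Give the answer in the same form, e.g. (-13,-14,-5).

The position changes by (+3,-5,-7) every step.
step 3: (-7,-24,-19) + (+3,-5,-7) → (-4,-29,-26)
step 4: (-4,-29,-26) + (+3,-5,-7) → (-1,-34,-33)
step 5: (-1,-34,-33) + (+3,-5,-7) → (2,-39,-40)

(2,-39,-40)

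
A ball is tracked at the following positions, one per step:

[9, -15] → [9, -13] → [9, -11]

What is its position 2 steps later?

Constant displacement of [+0, +2] per step.
step 3: [9, -11] + [+0, +2] → [9, -9]
step 4: [9, -9] + [+0, +2] → [9, -7]

[9, -7]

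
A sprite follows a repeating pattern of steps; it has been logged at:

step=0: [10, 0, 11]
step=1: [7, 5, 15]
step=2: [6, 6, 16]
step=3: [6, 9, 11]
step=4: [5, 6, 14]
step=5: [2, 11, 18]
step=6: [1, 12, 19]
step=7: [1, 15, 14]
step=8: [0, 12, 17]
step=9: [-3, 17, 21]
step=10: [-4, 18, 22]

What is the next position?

The moves between consecutive positions are [-3, +5, +4], [-1, +1, +1], [+0, +3, -5], [-1, -3, +3], [-3, +5, +4], [-1, +1, +1], [+0, +3, -5], [-1, -3, +3], [-3, +5, +4], [-1, +1, +1]; they repeat the 4-cycle [[-3, +5, +4], [-1, +1, +1], [+0, +3, -5], [-1, -3, +3]].
step 11: apply [+0, +3, -5] → [-4, 21, 17]

[-4, 21, 17]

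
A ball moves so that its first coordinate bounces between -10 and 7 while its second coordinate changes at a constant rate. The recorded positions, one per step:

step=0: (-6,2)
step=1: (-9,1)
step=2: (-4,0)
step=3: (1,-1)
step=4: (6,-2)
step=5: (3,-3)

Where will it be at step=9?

(-3,-7)

The first coordinate reflects between -10 and 7, moving 5 per step.
  step 6: 3 → -2
  step 7: -2 → -7
  step 8: -7 → -8
  step 9: -8 → -3
The second coordinate changes by -1 each step: at step 9 it is -7.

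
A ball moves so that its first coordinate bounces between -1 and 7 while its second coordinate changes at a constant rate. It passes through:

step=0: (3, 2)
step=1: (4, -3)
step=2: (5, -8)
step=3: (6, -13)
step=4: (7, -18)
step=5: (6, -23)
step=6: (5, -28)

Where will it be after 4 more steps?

The first coordinate reflects between -1 and 7, moving 1 per step.
  step 7: 5 → 4
  step 8: 4 → 3
  step 9: 3 → 2
  step 10: 2 → 1
The second coordinate changes by -5 each step: at step 10 it is -48.

(1, -48)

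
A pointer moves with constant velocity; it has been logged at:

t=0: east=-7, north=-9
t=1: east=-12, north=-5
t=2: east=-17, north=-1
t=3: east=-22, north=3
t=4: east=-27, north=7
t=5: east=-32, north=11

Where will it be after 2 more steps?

east=-42, north=19

Each step adds (-5, +4) to the position.
step 6: east=-32, north=11 + (-5, +4) → east=-37, north=15
step 7: east=-37, north=15 + (-5, +4) → east=-42, north=19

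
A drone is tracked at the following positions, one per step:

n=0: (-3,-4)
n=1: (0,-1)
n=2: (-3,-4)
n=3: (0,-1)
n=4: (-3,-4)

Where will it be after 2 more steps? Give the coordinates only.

(-3,-4)

Step-to-step displacements: (+3,+3), (-3,-3), (+3,+3), (-3,-3); each is -1× the previous.
step 5: (-3,-4) + (+3,+3) → (0,-1)
step 6: (0,-1) + (-3,-3) → (-3,-4)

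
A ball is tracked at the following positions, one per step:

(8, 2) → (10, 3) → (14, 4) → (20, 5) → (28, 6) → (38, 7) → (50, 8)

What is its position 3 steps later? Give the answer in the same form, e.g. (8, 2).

(98, 11)

First differences are (+2, +1), (+4, +1), (+6, +1), (+8, +1), (+10, +1), (+12, +1); their common second difference is (+2, +0) (constant acceleration).
step 7: (50, 8) + (+14, +1) → (64, 9)
step 8: (64, 9) + (+16, +1) → (80, 10)
step 9: (80, 10) + (+18, +1) → (98, 11)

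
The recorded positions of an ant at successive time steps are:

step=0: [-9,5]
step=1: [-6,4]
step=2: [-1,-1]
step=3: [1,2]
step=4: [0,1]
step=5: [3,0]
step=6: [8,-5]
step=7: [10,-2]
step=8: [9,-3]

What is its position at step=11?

[19,-6]

Differencing gives [+3,-1], [+5,-5], [+2,+3], [-1,-1], [+3,-1], [+5,-5], [+2,+3], [-1,-1]. This is the pattern [+3,-1], [+5,-5], [+2,+3], [-1,-1] repeated.
step 9: apply [+3,-1] → [12,-4]
step 10: apply [+5,-5] → [17,-9]
step 11: apply [+2,+3] → [19,-6]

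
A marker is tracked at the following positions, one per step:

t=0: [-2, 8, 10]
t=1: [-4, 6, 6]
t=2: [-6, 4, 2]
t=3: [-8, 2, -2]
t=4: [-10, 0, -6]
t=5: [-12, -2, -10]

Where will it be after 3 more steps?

The position changes by [-2, -2, -4] every step.
step 6: [-12, -2, -10] + [-2, -2, -4] → [-14, -4, -14]
step 7: [-14, -4, -14] + [-2, -2, -4] → [-16, -6, -18]
step 8: [-16, -6, -18] + [-2, -2, -4] → [-18, -8, -22]

[-18, -8, -22]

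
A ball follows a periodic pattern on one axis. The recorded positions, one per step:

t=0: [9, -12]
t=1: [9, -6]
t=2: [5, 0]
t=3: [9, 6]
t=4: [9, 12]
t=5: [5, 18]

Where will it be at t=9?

[9, 42]

First: cycles through 9, 9, 5 every 3 steps. Step 9 lands at position 0 of the cycle → 9.
Second: linear, +6 per step → 42 at step 9.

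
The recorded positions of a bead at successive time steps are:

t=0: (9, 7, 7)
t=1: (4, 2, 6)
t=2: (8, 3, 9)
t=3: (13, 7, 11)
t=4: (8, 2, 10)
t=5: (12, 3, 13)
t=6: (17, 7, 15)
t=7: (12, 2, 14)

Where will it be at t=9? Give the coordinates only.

The moves between consecutive positions are (-5, -5, -1), (+4, +1, +3), (+5, +4, +2), (-5, -5, -1), (+4, +1, +3), (+5, +4, +2), (-5, -5, -1); they repeat the 3-cycle [(-5, -5, -1), (+4, +1, +3), (+5, +4, +2)].
step 8: apply (+4, +1, +3) → (16, 3, 17)
step 9: apply (+5, +4, +2) → (21, 7, 19)

(21, 7, 19)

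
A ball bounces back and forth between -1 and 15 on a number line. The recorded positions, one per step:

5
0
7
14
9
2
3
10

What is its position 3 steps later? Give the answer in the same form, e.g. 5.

The value travels 7 per step and bounces off the walls at -1 and 15.
  step 8: 10 → 13
  step 9: 13 → 6
  step 10: 6 → -1

-1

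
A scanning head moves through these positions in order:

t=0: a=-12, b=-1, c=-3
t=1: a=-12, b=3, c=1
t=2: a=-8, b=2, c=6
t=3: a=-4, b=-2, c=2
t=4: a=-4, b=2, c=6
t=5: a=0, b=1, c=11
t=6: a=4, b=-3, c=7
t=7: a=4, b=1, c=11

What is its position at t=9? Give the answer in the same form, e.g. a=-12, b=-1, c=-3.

a=12, b=-4, c=12

Differencing gives (+0,+4,+4), (+4,-1,+5), (+4,-4,-4), (+0,+4,+4), (+4,-1,+5), (+4,-4,-4), (+0,+4,+4). This is the pattern (+0,+4,+4), (+4,-1,+5), (+4,-4,-4) repeated.
step 8: apply (+4,-1,+5) → a=8, b=0, c=16
step 9: apply (+4,-4,-4) → a=12, b=-4, c=12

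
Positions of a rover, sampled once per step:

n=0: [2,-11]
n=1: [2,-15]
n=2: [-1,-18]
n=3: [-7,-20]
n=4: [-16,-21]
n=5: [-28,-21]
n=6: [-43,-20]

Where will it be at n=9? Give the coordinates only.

Successive displacements: [+0,-4], [-3,-3], [-6,-2], [-9,-1], [-12,+0], [-15,+1] — each changes by [-3,+1].
step 7: [-43,-20] + [-18,+2] → [-61,-18]
step 8: [-61,-18] + [-21,+3] → [-82,-15]
step 9: [-82,-15] + [-24,+4] → [-106,-11]

[-106,-11]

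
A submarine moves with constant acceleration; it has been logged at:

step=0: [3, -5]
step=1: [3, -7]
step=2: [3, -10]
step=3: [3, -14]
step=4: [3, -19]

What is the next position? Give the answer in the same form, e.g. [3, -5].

Successive displacements: [+0, -2], [+0, -3], [+0, -4], [+0, -5] — each changes by [+0, -1].
step 5: [3, -19] + [+0, -6] → [3, -25]

[3, -25]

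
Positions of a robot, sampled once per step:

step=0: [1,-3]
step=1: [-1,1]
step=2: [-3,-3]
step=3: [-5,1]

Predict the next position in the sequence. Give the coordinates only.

[-7,-3]

First: linear, -2 per step → -7 at step 4.
Second: cycles through -3, 1 every 2 steps. Step 4 lands at position 0 of the cycle → -3.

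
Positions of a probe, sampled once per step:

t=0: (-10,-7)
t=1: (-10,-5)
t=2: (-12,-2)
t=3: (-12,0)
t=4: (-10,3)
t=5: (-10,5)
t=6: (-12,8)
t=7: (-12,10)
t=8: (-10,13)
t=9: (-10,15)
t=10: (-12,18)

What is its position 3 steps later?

Differencing gives (+0,+2), (-2,+3), (+0,+2), (+2,+3), (+0,+2), (-2,+3), (+0,+2), (+2,+3), (+0,+2), (-2,+3). This is the pattern (+0,+2), (-2,+3), (+0,+2), (+2,+3) repeated.
step 11: apply (+0,+2) → (-12,20)
step 12: apply (+2,+3) → (-10,23)
step 13: apply (+0,+2) → (-10,25)

(-10,25)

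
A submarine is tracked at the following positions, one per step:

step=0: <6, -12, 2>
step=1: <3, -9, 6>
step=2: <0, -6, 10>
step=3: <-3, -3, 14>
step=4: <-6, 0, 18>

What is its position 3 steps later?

Constant displacement of <-3, +3, +4> per step.
step 5: <-6, 0, 18> + <-3, +3, +4> → <-9, 3, 22>
step 6: <-9, 3, 22> + <-3, +3, +4> → <-12, 6, 26>
step 7: <-12, 6, 26> + <-3, +3, +4> → <-15, 9, 30>

<-15, 9, 30>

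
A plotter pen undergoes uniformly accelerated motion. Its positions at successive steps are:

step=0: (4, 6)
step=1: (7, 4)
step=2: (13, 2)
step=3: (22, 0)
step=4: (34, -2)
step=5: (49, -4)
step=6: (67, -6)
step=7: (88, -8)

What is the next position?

(112, -10)

First differences are (+3, -2), (+6, -2), (+9, -2), (+12, -2), (+15, -2), (+18, -2), (+21, -2); their common second difference is (+3, +0) (constant acceleration).
step 8: (88, -8) + (+24, -2) → (112, -10)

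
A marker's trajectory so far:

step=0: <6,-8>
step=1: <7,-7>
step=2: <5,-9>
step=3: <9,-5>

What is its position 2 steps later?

<17,3>

Step-to-step displacements: <+1,+1>, <-2,-2>, <+4,+4>; each is -2× the previous.
step 4: <9,-5> + <-8,-8> → <1,-13>
step 5: <1,-13> + <+16,+16> → <17,3>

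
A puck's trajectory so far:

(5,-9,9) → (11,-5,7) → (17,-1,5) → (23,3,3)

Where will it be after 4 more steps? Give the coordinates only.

(47,19,-5)

The position changes by (+6,+4,-2) every step.
step 4: (23,3,3) + (+6,+4,-2) → (29,7,1)
step 5: (29,7,1) + (+6,+4,-2) → (35,11,-1)
step 6: (35,11,-1) + (+6,+4,-2) → (41,15,-3)
step 7: (41,15,-3) + (+6,+4,-2) → (47,19,-5)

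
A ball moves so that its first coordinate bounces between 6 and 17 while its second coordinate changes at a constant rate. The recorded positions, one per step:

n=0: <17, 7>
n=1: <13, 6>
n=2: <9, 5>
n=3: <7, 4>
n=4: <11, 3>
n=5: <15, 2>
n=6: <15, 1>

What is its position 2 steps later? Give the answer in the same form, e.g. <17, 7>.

<7, -1>

The first coordinate travels 4 per step and bounces off the walls at 6 and 17.
  step 7: 15 → 11
  step 8: 11 → 7
The second coordinate changes by -1 each step: at step 8 it is -1.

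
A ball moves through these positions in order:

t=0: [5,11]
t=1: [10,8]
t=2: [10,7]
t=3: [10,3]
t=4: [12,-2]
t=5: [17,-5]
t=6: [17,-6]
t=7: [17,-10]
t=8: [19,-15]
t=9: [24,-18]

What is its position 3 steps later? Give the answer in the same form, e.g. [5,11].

[26,-28]

The moves between consecutive positions are [+5,-3], [+0,-1], [+0,-4], [+2,-5], [+5,-3], [+0,-1], [+0,-4], [+2,-5], [+5,-3]; they repeat the 4-cycle [[+5,-3], [+0,-1], [+0,-4], [+2,-5]].
step 10: apply [+0,-1] → [24,-19]
step 11: apply [+0,-4] → [24,-23]
step 12: apply [+2,-5] → [26,-28]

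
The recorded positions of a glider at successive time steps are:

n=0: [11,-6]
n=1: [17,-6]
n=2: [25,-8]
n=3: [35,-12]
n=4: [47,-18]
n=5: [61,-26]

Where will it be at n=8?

Successive displacements: [+6,+0], [+8,-2], [+10,-4], [+12,-6], [+14,-8] — each changes by [+2,-2].
step 6: [61,-26] + [+16,-10] → [77,-36]
step 7: [77,-36] + [+18,-12] → [95,-48]
step 8: [95,-48] + [+20,-14] → [115,-62]

[115,-62]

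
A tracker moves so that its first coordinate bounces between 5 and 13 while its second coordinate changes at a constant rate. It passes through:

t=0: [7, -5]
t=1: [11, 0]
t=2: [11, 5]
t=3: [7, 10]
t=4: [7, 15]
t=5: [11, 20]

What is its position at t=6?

The first coordinate travels 4 per step and bounces off the walls at 5 and 13.
  step 6: 11 → 11
The second coordinate changes by +5 each step: at step 6 it is 25.

[11, 25]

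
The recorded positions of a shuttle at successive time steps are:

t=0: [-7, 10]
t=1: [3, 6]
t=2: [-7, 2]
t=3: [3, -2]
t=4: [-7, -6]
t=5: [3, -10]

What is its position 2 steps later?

First: cycles through -7, 3 every 2 steps. Step 7 lands at position 1 of the cycle → 3.
Second: linear, -4 per step → -18 at step 7.

[3, -18]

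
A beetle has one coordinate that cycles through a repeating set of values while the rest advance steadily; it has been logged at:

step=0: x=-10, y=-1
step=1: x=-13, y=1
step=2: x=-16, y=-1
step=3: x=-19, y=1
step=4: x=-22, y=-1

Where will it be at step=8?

x=-34, y=-1

The x coordinate changes by -3 each step, so at step 8 it is -10 + 8·(-3) = -34.
The y coordinate repeats the cycle [-1, 1] with period 2; step 8 mod 2 = 0, giving -1.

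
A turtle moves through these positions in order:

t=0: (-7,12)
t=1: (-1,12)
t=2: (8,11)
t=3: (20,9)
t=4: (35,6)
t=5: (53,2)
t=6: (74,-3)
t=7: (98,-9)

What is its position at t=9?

(155,-24)

Taking differences between consecutive positions: (+6,+0), (+9,-1), (+12,-2), (+15,-3), (+18,-4), (+21,-5), (+24,-6). These grow by (+3,-1) each step.
step 8: (98,-9) + (+27,-7) → (125,-16)
step 9: (125,-16) + (+30,-8) → (155,-24)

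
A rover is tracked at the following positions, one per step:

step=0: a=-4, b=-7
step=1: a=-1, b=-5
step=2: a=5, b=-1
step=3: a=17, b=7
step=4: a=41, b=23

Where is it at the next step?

a=89, b=55

Consecutive displacements (+3, +2), (+6, +4), (+12, +8), (+24, +16) scale by a factor of 2 each step.
step 5: a=41, b=23 + (+48, +32) → a=89, b=55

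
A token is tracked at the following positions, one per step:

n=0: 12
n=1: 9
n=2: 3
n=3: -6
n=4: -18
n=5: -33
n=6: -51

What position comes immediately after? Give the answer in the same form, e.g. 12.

-72

First differences are -3, -6, -9, -12, -15, -18; their common second difference is -3 (constant acceleration).
step 7: -51 − 21 → -72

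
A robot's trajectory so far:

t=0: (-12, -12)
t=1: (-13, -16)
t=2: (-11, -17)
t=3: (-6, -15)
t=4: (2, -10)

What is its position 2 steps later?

(27, 9)

Taking differences between consecutive positions: (-1, -4), (+2, -1), (+5, +2), (+8, +5). These grow by (+3, +3) each step.
step 5: (2, -10) + (+11, +8) → (13, -2)
step 6: (13, -2) + (+14, +11) → (27, 9)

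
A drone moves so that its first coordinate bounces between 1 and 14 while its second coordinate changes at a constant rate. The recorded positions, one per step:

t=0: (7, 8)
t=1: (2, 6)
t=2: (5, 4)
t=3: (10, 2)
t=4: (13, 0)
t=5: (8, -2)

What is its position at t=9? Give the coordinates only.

(14, -10)

The first coordinate reflects between 1 and 14, moving 5 per step.
  step 6: 8 → 3
  step 7: 3 → 4
  step 8: 4 → 9
  step 9: 9 → 14
The second coordinate changes by -2 each step: at step 9 it is -10.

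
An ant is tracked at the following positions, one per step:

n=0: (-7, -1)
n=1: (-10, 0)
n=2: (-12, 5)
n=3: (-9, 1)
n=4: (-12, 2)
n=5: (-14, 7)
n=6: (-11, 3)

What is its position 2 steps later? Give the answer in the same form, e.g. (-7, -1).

The moves between consecutive positions are (-3, +1), (-2, +5), (+3, -4), (-3, +1), (-2, +5), (+3, -4); they repeat the 3-cycle [(-3, +1), (-2, +5), (+3, -4)].
step 7: apply (-3, +1) → (-14, 4)
step 8: apply (-2, +5) → (-16, 9)

(-16, 9)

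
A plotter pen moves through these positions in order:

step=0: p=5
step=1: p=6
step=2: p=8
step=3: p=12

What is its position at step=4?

Step-to-step displacements: +1, +2, +4; each is 2× the previous.
step 4: 12 + 8 → p=20

p=20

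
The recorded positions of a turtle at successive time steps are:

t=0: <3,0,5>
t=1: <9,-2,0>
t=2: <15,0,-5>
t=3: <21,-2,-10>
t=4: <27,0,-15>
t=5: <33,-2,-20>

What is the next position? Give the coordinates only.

First: linear, +6 per step → 39 at step 6.
Second: cycles through 0, -2 every 2 steps. Step 6 lands at position 0 of the cycle → 0.
Third: linear, -5 per step → -25 at step 6.

<39,0,-25>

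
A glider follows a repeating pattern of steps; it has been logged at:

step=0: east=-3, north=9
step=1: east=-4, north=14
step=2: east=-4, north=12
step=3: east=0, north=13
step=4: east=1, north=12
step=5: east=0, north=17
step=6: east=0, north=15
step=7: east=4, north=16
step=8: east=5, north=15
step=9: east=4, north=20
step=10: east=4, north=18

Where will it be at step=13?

Step-to-step displacements: (-1, +5), (+0, -2), (+4, +1), (+1, -1), (-1, +5), (+0, -2), (+4, +1), (+1, -1), (-1, +5), (+0, -2) — a repeating cycle of length 4.
step 11: apply (+4, +1) → east=8, north=19
step 12: apply (+1, -1) → east=9, north=18
step 13: apply (-1, +5) → east=8, north=23

east=8, north=23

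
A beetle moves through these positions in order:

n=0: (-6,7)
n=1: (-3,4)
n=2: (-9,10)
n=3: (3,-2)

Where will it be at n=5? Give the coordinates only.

(27,-26)

Step-to-step displacements: (+3,-3), (-6,+6), (+12,-12); each is -2× the previous.
step 4: (3,-2) + (-24,+24) → (-21,22)
step 5: (-21,22) + (+48,-48) → (27,-26)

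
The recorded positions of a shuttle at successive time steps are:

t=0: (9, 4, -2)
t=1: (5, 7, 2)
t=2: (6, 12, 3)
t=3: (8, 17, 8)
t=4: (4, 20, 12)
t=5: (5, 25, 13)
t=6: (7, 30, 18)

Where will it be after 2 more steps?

(4, 38, 23)

Differencing gives (-4, +3, +4), (+1, +5, +1), (+2, +5, +5), (-4, +3, +4), (+1, +5, +1), (+2, +5, +5). This is the pattern (-4, +3, +4), (+1, +5, +1), (+2, +5, +5) repeated.
step 7: apply (-4, +3, +4) → (3, 33, 22)
step 8: apply (+1, +5, +1) → (4, 38, 23)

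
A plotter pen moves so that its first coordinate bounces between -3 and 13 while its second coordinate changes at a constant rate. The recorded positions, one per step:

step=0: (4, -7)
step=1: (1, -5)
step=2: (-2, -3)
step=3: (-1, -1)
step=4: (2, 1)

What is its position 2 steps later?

(8, 5)

The first coordinate travels 3 per step and bounces off the walls at -3 and 13.
  step 5: 2 → 5
  step 6: 5 → 8
The second coordinate changes by +2 each step: at step 6 it is 5.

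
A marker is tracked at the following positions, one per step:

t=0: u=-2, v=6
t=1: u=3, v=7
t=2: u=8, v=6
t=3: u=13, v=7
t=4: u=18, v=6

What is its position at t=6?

The u coordinate changes by +5 each step, so at step 6 it is -2 + 6·(5) = 28.
The v coordinate repeats the cycle [6, 7] with period 2; step 6 mod 2 = 0, giving 6.

u=28, v=6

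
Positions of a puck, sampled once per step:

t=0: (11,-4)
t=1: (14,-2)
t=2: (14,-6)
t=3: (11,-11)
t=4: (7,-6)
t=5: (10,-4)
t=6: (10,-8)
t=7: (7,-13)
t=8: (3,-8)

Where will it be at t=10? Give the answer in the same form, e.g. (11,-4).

(6,-10)

The moves between consecutive positions are (+3,+2), (+0,-4), (-3,-5), (-4,+5), (+3,+2), (+0,-4), (-3,-5), (-4,+5); they repeat the 4-cycle [(+3,+2), (+0,-4), (-3,-5), (-4,+5)].
step 9: apply (+3,+2) → (6,-6)
step 10: apply (+0,-4) → (6,-10)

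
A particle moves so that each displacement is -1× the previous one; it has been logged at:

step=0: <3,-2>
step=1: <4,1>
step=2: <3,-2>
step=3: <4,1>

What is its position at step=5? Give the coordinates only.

<4,1>

Consecutive displacements <+1,+3>, <-1,-3>, <+1,+3> scale by a factor of -1 each step.
step 4: <4,1> + <-1,-3> → <3,-2>
step 5: <3,-2> + <+1,+3> → <4,1>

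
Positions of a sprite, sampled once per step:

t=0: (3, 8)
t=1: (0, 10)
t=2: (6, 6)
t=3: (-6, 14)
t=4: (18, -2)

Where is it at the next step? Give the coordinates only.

Step-to-step displacements: (-3, +2), (+6, -4), (-12, +8), (+24, -16); each is -2× the previous.
step 5: (18, -2) + (-48, +32) → (-30, 30)

(-30, 30)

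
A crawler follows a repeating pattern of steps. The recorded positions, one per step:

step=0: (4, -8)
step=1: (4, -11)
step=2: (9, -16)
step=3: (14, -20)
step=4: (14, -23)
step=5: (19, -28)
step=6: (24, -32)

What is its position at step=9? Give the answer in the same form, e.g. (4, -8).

(34, -44)

The moves between consecutive positions are (+0, -3), (+5, -5), (+5, -4), (+0, -3), (+5, -5), (+5, -4); they repeat the 3-cycle [(+0, -3), (+5, -5), (+5, -4)].
step 7: apply (+0, -3) → (24, -35)
step 8: apply (+5, -5) → (29, -40)
step 9: apply (+5, -4) → (34, -44)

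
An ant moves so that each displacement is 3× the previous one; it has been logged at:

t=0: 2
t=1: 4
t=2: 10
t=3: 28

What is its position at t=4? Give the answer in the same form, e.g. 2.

Consecutive displacements +2, +6, +18 scale by a factor of 3 each step.
step 4: 28 + 54 → 82

82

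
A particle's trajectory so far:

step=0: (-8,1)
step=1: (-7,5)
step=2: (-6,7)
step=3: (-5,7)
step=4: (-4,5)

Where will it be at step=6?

Successive displacements: (+1,+4), (+1,+2), (+1,+0), (+1,-2) — each changes by (+0,-2).
step 5: (-4,5) + (+1,-4) → (-3,1)
step 6: (-3,1) + (+1,-6) → (-2,-5)

(-2,-5)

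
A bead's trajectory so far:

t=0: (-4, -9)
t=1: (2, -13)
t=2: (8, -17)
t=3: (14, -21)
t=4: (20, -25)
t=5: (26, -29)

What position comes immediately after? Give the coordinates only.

Each step adds (+6, -4) to the position.
step 6: (26, -29) + (+6, -4) → (32, -33)

(32, -33)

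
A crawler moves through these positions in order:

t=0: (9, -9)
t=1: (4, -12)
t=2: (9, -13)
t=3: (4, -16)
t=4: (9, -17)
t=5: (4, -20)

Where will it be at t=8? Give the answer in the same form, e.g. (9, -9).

(9, -25)

The moves between consecutive positions are (-5, -3), (+5, -1), (-5, -3), (+5, -1), (-5, -3); they repeat the 2-cycle [(-5, -3), (+5, -1)].
step 6: apply (+5, -1) → (9, -21)
step 7: apply (-5, -3) → (4, -24)
step 8: apply (+5, -1) → (9, -25)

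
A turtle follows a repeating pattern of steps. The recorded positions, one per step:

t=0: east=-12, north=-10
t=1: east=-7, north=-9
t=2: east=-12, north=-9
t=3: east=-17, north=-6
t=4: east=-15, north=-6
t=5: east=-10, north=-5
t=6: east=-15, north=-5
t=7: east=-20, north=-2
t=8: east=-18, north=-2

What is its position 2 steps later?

east=-18, north=-1

The moves between consecutive positions are (+5,+1), (-5,+0), (-5,+3), (+2,+0), (+5,+1), (-5,+0), (-5,+3), (+2,+0); they repeat the 4-cycle [(+5,+1), (-5,+0), (-5,+3), (+2,+0)].
step 9: apply (+5,+1) → east=-13, north=-1
step 10: apply (-5,+0) → east=-18, north=-1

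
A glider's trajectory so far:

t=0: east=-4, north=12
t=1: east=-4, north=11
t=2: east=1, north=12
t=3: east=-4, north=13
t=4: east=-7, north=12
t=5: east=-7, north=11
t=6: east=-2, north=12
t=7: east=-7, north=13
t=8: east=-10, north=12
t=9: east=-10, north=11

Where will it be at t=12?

The moves between consecutive positions are (+0, -1), (+5, +1), (-5, +1), (-3, -1), (+0, -1), (+5, +1), (-5, +1), (-3, -1), (+0, -1); they repeat the 4-cycle [(+0, -1), (+5, +1), (-5, +1), (-3, -1)].
step 10: apply (+5, +1) → east=-5, north=12
step 11: apply (-5, +1) → east=-10, north=13
step 12: apply (-3, -1) → east=-13, north=12

east=-13, north=12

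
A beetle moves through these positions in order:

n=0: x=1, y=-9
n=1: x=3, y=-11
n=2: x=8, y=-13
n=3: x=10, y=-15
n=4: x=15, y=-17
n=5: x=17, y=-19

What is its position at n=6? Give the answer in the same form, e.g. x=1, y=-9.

x=22, y=-21

Step-to-step displacements: (+2,-2), (+5,-2), (+2,-2), (+5,-2), (+2,-2) — a repeating cycle of length 2.
step 6: apply (+5,-2) → x=22, y=-21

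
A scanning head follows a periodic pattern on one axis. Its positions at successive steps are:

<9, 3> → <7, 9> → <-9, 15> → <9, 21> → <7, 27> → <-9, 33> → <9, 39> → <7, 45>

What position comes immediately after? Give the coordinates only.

First: cycles through 9, 7, -9 every 3 steps. Step 8 lands at position 2 of the cycle → -9.
Second: linear, +6 per step → 51 at step 8.

<-9, 51>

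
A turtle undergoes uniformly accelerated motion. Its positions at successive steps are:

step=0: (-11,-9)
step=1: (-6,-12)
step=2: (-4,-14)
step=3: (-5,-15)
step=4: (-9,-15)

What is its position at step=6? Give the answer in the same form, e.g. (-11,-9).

Taking differences between consecutive positions: (+5,-3), (+2,-2), (-1,-1), (-4,+0). These grow by (-3,+1) each step.
step 5: (-9,-15) + (-7,+1) → (-16,-14)
step 6: (-16,-14) + (-10,+2) → (-26,-12)

(-26,-12)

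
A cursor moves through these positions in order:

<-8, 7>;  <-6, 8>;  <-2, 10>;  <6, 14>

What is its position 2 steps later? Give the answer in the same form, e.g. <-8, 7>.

<54, 38>

The jumps are <+2, +1>, <+4, +2>, <+8, +4> — a geometric progression with ratio 2.
step 4: <6, 14> + <+16, +8> → <22, 22>
step 5: <22, 22> + <+32, +16> → <54, 38>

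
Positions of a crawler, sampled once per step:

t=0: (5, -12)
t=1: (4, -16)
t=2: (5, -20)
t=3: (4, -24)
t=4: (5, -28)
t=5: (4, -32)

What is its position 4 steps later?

(4, -48)

First: cycles through 5, 4 every 2 steps. Step 9 lands at position 1 of the cycle → 4.
Second: linear, -4 per step → -48 at step 9.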